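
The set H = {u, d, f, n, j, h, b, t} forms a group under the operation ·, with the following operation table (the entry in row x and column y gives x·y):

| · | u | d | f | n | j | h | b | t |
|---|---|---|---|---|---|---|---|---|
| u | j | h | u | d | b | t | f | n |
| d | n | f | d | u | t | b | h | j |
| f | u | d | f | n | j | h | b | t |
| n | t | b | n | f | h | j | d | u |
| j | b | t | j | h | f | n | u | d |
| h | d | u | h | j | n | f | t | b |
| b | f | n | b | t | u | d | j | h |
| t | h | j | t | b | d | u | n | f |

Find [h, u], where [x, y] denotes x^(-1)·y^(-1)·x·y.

j

Identity is f; from the table h^(-1) = h and u^(-1) = b.
h·b = t
t·h = u
u·u = j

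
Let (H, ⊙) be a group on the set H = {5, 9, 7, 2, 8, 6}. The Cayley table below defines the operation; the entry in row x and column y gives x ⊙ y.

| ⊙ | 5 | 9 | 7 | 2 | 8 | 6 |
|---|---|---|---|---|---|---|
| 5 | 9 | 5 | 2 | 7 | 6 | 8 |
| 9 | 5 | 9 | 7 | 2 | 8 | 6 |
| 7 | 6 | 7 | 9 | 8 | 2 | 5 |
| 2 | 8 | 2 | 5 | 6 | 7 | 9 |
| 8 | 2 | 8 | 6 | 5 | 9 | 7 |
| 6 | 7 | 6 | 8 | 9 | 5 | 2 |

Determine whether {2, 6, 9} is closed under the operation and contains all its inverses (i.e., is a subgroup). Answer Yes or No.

Yes

{2, 6, 9} contains the identity 9.
Checking products: every product of two elements of {2, 6, 9} (read from the table) lies in {2, 6, 9}, so the set is closed.
In a finite group, a nonempty closed subset is a subgroup. So {2, 6, 9} ≤ H.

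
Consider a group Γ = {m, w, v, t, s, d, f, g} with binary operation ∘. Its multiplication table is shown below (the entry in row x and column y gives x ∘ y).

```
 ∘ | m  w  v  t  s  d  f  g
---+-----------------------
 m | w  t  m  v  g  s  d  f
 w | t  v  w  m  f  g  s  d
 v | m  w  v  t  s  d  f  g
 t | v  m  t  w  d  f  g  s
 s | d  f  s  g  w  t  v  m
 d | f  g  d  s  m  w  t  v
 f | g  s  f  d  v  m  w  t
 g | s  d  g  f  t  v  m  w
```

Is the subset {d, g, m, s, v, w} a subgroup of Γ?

w ∘ s = f, which is not in {d, g, m, s, v, w}.
The subset is not closed under ∘, so it is not a subgroup.

No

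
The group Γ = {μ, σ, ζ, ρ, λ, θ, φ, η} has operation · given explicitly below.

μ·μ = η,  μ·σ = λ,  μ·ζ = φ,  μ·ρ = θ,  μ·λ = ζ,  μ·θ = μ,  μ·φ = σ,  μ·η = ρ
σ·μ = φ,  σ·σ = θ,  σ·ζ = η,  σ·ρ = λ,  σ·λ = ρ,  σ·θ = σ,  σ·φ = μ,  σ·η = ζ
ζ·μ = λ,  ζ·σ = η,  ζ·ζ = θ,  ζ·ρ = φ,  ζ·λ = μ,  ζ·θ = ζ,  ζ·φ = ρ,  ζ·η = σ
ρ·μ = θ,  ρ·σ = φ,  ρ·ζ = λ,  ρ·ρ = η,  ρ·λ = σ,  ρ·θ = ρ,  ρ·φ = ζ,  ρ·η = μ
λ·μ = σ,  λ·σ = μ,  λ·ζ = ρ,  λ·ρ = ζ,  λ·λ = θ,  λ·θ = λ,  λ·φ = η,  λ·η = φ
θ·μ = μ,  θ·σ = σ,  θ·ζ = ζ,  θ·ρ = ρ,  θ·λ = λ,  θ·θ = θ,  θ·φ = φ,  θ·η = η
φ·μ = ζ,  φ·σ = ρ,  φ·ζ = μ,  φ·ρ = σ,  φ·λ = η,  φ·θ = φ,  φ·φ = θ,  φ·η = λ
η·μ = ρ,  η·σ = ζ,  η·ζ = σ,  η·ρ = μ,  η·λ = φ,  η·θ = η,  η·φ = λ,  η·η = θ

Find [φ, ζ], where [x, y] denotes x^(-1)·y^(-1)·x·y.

Identity is θ; from the table φ^(-1) = φ and ζ^(-1) = ζ.
φ·ζ = μ
μ·φ = σ
σ·ζ = η

η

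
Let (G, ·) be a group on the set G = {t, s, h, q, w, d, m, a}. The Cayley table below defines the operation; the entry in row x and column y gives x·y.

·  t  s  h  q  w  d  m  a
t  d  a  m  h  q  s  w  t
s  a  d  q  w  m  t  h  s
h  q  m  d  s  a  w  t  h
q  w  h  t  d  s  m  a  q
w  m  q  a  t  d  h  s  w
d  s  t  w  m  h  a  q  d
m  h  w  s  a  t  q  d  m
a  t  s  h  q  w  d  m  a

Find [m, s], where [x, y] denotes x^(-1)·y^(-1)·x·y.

Identity is a; from the table m^(-1) = q and s^(-1) = t.
q·t = w
w·m = s
s·s = d
(Structurally, G here is isomorphic to the quaternion group Q_8.)

d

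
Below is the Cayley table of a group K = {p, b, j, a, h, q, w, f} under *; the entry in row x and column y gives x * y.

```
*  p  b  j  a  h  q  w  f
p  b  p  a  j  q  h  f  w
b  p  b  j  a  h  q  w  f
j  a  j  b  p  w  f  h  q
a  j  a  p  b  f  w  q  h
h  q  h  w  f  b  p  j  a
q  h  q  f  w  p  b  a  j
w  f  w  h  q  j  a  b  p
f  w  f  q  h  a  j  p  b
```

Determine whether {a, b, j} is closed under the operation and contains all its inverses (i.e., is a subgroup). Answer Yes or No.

No

j * a = p, which is not in {a, b, j}.
The subset is not closed under *, so it is not a subgroup.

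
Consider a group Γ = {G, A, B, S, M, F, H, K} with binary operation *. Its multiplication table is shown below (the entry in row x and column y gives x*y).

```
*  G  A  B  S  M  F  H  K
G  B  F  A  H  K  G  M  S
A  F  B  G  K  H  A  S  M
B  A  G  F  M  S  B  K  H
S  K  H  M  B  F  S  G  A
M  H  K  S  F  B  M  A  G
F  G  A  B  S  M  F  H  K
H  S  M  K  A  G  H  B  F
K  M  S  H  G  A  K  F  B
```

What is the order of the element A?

The identity element is F (its row matches the header).
A^1 = A
A^2 = A*A = B
A^3 = B*A = G
A^4 = G*A = F
The first power of A equal to the identity is A^4, so ord(A) = 4.

4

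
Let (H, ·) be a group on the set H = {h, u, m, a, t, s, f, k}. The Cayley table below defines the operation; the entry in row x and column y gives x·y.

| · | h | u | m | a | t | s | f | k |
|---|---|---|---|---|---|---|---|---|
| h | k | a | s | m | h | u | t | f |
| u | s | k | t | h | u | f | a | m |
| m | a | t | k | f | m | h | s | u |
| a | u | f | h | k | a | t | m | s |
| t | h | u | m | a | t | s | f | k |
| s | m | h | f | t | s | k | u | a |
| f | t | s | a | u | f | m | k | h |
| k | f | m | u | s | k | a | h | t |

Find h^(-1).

First locate the identity: row t matches the header, so t is the identity.
Scan row h for t: h·f = t. Hence h^(-1) = f.

f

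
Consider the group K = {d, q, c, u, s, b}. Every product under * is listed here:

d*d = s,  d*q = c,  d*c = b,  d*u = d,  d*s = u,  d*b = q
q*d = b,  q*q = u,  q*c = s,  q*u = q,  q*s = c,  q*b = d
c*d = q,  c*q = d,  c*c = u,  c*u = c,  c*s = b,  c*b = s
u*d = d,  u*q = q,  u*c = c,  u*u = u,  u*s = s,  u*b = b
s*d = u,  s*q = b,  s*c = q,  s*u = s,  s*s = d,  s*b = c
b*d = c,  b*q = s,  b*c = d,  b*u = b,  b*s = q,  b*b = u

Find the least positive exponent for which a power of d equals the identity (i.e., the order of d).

The identity element is u (its row matches the header).
d^1 = d
d^2 = d*d = s
d^3 = s*d = u
The first power of d equal to the identity is d^3, so ord(d) = 3.

3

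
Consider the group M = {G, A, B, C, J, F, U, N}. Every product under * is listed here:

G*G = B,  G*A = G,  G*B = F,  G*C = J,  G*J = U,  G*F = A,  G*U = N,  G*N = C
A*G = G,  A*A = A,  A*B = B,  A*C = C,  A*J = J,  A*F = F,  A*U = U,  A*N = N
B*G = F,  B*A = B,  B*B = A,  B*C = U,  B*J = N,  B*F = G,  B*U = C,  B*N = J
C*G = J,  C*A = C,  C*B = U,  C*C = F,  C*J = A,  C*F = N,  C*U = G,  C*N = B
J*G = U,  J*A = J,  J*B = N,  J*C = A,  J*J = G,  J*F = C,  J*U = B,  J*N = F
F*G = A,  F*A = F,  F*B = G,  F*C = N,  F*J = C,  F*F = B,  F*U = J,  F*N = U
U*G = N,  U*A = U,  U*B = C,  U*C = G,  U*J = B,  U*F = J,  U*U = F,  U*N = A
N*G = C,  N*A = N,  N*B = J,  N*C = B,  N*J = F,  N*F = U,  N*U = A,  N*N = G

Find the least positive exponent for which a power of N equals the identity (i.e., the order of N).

The identity element is A (its row matches the header).
N^1 = N
N^2 = N*N = G
N^3 = G*N = C
N^4 = C*N = B
N^5 = B*N = J
N^6 = J*N = F
N^7 = F*N = U
N^8 = U*N = A
The first power of N equal to the identity is N^8, so ord(N) = 8.
(Structurally, M here is isomorphic to the cyclic group Z_8.)

8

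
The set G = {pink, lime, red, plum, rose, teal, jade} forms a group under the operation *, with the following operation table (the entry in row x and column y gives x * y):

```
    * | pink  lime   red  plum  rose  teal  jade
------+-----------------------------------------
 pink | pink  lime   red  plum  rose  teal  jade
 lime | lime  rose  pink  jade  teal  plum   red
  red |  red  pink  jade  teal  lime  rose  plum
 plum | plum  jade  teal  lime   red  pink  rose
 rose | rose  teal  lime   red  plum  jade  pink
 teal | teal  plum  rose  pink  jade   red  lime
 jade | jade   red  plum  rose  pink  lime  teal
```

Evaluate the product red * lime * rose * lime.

teal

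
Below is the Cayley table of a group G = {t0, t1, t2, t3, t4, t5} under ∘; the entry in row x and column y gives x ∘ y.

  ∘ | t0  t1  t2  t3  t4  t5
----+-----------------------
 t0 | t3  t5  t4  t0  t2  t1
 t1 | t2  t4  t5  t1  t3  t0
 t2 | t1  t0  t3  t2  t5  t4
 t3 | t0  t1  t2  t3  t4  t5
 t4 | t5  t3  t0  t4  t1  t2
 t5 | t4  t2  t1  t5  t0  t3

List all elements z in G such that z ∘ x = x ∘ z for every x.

{t3}

An element z is central iff its row equals its column in the table.
For t4: t4 ∘ t5 = t2 ≠ t0 = t5 ∘ t4, so t4 ∉ Z.
Checking each element this way leaves Z(G) = {t3}.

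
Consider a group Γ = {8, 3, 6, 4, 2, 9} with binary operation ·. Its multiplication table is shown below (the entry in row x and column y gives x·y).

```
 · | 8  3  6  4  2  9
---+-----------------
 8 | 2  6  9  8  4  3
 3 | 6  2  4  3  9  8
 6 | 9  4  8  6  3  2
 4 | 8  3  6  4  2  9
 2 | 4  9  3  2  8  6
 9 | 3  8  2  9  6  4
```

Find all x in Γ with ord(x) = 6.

{3, 6}

Identity is 4. Compute the order of each non-identity element by repeated multiplication:
  8: 8 → 2 → 4  (order 3)
  3: 3 → 2 → 9 → 8 → 6 → 4  (order 6)
  6: 6 → 8 → 9 → 2 → 3 → 4  (order 6)
  2: 2 → 8 → 4  (order 3)
  9: 9 → 4  (order 2)
Elements of order 6: {3, 6}.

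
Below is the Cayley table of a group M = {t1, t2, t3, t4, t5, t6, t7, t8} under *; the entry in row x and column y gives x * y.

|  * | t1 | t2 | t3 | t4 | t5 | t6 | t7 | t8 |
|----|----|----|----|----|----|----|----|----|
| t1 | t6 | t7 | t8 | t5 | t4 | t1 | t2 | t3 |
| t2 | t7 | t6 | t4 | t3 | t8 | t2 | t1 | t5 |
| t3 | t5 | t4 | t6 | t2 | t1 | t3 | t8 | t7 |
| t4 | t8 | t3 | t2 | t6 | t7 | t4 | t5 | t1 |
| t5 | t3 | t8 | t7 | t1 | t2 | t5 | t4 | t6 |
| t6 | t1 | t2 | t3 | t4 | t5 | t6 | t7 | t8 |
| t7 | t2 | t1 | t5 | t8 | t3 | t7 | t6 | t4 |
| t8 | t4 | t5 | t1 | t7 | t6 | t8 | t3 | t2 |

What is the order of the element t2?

2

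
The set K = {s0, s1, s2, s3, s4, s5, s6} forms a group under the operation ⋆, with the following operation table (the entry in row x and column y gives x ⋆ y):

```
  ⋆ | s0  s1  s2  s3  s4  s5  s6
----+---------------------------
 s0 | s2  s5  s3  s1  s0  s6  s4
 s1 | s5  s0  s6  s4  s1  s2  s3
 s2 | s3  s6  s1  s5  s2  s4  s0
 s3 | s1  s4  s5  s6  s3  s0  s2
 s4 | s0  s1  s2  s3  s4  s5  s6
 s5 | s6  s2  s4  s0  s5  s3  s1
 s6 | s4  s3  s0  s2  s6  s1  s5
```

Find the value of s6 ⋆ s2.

s0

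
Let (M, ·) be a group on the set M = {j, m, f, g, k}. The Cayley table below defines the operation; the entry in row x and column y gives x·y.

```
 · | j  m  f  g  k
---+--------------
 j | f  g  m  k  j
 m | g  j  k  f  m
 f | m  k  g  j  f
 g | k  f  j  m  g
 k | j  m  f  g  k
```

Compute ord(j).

The identity element is k (its row matches the header).
j^1 = j
j^2 = j·j = f
j^3 = f·j = m
j^4 = m·j = g
j^5 = g·j = k
The first power of j equal to the identity is j^5, so ord(j) = 5.
(Structurally, M here is isomorphic to the cyclic group Z_5.)

5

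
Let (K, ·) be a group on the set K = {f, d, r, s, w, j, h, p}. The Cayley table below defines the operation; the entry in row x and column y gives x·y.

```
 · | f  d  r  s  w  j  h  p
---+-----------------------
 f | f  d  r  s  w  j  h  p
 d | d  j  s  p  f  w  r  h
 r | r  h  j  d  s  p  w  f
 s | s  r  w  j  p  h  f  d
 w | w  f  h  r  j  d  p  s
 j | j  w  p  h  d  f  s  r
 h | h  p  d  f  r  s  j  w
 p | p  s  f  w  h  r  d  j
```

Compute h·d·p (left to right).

h·d = p
p·p = j

j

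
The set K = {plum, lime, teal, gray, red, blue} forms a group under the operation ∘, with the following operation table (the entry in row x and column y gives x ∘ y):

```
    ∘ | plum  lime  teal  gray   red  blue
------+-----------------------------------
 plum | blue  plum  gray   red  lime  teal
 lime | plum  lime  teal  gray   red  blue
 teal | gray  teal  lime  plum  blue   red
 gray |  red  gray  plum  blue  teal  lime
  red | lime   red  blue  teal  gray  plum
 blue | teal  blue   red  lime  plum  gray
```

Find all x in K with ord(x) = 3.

{blue, gray}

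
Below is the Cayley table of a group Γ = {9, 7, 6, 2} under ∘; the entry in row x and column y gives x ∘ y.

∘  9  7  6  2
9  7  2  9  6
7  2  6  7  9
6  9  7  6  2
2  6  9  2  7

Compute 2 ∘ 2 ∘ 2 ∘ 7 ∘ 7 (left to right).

9

2 ∘ 2 = 7
7 ∘ 2 = 9
9 ∘ 7 = 2
2 ∘ 7 = 9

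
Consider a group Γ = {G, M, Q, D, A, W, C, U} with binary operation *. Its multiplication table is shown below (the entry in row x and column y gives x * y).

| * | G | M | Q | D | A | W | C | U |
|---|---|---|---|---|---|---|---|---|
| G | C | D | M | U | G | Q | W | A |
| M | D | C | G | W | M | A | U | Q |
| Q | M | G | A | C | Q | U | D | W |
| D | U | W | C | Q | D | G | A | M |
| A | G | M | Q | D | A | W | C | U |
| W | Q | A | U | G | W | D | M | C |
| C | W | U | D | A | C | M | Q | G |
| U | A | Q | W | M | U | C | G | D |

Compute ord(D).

The identity element is A (its row matches the header).
D^1 = D
D^2 = D * D = Q
D^3 = Q * D = C
D^4 = C * D = A
The first power of D equal to the identity is D^4, so ord(D) = 4.
(Structurally, Γ here is isomorphic to the cyclic group Z_8.)

4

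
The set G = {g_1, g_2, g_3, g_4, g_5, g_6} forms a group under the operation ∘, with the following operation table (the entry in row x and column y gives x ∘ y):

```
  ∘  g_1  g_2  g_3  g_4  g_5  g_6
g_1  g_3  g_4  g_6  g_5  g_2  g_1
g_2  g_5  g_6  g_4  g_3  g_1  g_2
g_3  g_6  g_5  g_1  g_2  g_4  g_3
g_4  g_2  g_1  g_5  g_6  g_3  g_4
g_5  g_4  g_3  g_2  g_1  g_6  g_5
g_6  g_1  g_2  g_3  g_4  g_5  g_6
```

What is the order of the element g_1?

The identity element is g_6 (its row matches the header).
g_1^1 = g_1
g_1^2 = g_1 ∘ g_1 = g_3
g_1^3 = g_3 ∘ g_1 = g_6
The first power of g_1 equal to the identity is g_1^3, so ord(g_1) = 3.

3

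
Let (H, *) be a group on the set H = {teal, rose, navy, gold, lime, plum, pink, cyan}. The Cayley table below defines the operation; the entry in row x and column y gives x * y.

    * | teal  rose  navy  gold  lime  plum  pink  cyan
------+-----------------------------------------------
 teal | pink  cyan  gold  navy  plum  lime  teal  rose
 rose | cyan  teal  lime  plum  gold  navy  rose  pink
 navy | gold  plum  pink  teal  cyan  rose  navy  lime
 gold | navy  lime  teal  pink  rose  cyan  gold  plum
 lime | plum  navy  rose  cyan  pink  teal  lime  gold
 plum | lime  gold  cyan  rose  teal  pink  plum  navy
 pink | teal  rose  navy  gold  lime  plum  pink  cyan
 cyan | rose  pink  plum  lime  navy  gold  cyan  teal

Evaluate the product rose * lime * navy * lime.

rose * lime = gold
gold * navy = teal
teal * lime = plum

plum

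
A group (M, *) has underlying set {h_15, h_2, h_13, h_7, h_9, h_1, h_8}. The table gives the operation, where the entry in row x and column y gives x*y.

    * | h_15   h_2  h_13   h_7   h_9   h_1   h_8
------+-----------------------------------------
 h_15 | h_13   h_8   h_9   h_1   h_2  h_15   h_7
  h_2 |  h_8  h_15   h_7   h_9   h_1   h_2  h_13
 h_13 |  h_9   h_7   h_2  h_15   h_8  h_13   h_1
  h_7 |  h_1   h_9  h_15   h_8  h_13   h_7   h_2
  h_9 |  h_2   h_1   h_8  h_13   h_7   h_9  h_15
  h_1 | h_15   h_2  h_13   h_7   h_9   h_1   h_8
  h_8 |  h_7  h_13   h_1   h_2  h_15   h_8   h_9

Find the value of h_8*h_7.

Read row h_8, column h_7: h_8*h_7 = h_2.
(Structurally, M here is isomorphic to the cyclic group Z_7.)

h_2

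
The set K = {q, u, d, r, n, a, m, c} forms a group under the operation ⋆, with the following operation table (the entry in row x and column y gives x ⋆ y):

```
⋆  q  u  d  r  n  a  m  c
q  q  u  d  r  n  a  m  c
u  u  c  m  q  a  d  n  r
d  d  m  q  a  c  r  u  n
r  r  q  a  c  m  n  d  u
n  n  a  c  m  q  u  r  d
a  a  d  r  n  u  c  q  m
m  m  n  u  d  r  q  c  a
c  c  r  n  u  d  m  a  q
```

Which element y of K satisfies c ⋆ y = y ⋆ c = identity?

c

First locate the identity: row q matches the header, so q is the identity.
Scan row c for q: c ⋆ c = q. Hence c^(-1) = c.
(Structurally, K here is isomorphic to Z_2 x Z_4.)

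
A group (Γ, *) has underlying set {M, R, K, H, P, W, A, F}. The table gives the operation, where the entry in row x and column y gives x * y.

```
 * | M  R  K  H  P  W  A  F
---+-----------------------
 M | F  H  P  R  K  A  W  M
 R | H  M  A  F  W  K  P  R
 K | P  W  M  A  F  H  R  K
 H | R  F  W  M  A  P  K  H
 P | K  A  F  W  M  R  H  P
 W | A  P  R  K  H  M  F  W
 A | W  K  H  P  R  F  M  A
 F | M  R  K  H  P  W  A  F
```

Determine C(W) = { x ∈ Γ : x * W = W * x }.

Compare row W with column W entry by entry.
M * W = A = W * M, so M commutes with W.
R * W = K but W * R = P, so R does not.
Collecting the elements that commute with W: C(W) = {A, F, M, W}.
(Structurally, Γ here is isomorphic to the quaternion group Q_8.)

{A, F, M, W}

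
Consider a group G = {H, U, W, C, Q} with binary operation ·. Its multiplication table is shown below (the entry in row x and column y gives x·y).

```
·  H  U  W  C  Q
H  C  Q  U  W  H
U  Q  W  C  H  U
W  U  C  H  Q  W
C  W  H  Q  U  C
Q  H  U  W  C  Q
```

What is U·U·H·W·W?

Q

U·U = W
W·H = U
U·W = C
C·W = Q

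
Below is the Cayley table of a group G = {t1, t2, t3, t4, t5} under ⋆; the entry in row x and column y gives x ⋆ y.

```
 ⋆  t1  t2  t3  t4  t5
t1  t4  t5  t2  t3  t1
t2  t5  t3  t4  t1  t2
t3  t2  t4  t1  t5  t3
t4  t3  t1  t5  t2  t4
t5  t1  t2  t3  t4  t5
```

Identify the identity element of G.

The identity e satisfies e ⋆ x = x for all x, so its row in the table reproduces the column headers.
Row t5 reads: t1, t2, t3, t4, t5 — exactly the header order. So t5 is the identity.

t5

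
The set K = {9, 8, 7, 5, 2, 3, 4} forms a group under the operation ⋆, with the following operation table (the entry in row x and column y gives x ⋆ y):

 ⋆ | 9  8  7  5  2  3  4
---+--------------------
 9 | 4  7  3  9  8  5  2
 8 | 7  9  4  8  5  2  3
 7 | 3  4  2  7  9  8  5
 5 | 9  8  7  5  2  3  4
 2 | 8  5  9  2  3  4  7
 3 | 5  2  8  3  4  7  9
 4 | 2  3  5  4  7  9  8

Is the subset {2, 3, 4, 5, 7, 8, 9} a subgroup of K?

Yes

{2, 3, 4, 5, 7, 8, 9} contains the identity 5.
Checking products: every product of two elements of {2, 3, 4, 5, 7, 8, 9} (read from the table) lies in {2, 3, 4, 5, 7, 8, 9}, so the set is closed.
In a finite group, a nonempty closed subset is a subgroup. So {2, 3, 4, 5, 7, 8, 9} ≤ K.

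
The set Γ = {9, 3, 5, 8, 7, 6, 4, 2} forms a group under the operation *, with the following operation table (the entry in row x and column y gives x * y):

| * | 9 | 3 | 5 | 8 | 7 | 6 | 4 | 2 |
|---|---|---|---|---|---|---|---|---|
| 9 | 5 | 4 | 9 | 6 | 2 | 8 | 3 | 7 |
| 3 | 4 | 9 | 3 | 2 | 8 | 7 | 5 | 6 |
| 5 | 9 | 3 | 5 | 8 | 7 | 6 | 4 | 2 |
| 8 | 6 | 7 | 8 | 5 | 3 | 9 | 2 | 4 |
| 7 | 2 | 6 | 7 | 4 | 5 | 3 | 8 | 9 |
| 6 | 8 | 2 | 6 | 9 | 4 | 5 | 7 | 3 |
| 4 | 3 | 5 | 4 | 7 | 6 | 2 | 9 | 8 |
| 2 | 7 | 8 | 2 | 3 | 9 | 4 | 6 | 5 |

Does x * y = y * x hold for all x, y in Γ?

3 * 6 = 7 but 6 * 3 = 2.
Since 3 and 6 do not commute, Γ is not abelian.

No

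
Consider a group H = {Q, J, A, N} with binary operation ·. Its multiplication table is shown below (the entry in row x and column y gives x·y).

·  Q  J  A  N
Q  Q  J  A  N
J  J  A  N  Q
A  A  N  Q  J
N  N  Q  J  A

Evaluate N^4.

N^1 = N
N^2 = N·N = A
N^3 = A·N = J
N^4 = J·N = Q

Q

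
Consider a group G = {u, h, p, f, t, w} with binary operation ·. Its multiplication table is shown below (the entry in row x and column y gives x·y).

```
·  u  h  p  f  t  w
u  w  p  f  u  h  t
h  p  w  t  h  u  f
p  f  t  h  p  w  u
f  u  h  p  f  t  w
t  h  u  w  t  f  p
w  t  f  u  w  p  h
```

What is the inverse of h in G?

w

First locate the identity: row f matches the header, so f is the identity.
Scan row h for f: h·w = f. Hence h^(-1) = w.
(Structurally, G here is isomorphic to the cyclic group Z_6.)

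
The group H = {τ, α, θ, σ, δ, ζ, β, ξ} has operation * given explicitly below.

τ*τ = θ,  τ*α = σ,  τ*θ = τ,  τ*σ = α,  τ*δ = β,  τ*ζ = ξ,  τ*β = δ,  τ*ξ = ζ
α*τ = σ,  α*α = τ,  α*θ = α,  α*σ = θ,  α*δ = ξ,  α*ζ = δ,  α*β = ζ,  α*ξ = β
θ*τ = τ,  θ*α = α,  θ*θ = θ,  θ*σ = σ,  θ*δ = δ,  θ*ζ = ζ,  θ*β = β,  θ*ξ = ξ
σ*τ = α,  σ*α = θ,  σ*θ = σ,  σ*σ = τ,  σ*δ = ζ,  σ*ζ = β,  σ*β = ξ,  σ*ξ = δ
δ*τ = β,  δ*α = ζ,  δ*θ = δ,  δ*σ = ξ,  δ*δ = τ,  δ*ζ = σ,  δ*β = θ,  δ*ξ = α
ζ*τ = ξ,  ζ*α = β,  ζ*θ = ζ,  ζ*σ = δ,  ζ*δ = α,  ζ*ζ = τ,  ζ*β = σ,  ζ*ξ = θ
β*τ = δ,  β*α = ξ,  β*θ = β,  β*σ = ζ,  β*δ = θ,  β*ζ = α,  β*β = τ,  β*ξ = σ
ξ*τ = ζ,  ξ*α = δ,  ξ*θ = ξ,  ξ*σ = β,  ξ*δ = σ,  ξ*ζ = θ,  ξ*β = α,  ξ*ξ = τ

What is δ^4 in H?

δ^1 = δ
δ^2 = δ * δ = τ
δ^3 = τ * δ = β
δ^4 = β * δ = θ

θ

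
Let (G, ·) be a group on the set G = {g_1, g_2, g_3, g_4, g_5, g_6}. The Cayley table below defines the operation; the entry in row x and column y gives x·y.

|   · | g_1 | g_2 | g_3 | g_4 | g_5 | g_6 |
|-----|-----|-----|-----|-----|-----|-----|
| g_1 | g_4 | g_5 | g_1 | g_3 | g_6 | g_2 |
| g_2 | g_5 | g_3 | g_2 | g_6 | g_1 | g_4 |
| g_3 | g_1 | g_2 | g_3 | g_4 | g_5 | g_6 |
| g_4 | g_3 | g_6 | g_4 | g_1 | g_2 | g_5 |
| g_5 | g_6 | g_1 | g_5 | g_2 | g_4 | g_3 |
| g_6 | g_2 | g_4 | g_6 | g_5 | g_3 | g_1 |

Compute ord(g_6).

6

The identity element is g_3 (its row matches the header).
g_6^1 = g_6
g_6^2 = g_6·g_6 = g_1
g_6^3 = g_1·g_6 = g_2
g_6^4 = g_2·g_6 = g_4
g_6^5 = g_4·g_6 = g_5
g_6^6 = g_5·g_6 = g_3
The first power of g_6 equal to the identity is g_6^6, so ord(g_6) = 6.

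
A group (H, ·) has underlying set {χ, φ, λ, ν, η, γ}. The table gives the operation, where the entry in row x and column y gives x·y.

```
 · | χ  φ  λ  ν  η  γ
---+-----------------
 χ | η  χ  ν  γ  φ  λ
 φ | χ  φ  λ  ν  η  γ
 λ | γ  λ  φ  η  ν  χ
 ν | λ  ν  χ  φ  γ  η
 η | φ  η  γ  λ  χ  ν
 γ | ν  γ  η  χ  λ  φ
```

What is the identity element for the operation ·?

φ

The identity e satisfies e·x = x for all x, so its row in the table reproduces the column headers.
Row φ reads: χ, φ, λ, ν, η, γ — exactly the header order. So φ is the identity.
(Structurally, H here is isomorphic to the symmetric group S_3.)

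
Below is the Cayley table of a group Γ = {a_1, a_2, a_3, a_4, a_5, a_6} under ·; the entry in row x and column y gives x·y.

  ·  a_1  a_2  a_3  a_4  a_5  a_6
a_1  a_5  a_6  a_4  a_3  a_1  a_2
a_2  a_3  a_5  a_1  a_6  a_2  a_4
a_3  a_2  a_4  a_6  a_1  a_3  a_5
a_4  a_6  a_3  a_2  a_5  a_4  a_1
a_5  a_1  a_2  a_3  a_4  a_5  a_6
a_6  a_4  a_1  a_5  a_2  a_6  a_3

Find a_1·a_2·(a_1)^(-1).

a_4

The identity is a_5. In row a_1, the entry a_5 sits in column a_1, so a_1^(-1) = a_1.
a_1·a_2 = a_6
a_6·a_1 = a_4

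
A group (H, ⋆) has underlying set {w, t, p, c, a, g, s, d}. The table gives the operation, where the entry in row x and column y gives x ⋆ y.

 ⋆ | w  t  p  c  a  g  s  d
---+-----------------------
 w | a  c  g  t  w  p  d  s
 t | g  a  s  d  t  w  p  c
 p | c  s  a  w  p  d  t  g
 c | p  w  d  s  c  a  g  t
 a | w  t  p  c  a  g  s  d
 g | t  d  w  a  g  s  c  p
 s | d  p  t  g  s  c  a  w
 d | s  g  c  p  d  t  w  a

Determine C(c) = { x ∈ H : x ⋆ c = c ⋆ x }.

{a, c, g, s}

Compare row c with column c entry by entry.
s ⋆ c = g = c ⋆ s, so s commutes with c.
t ⋆ c = d but c ⋆ t = w, so t does not.
Collecting the elements that commute with c: C(c) = {a, c, g, s}.
(Structurally, H here is isomorphic to the dihedral group D_4.)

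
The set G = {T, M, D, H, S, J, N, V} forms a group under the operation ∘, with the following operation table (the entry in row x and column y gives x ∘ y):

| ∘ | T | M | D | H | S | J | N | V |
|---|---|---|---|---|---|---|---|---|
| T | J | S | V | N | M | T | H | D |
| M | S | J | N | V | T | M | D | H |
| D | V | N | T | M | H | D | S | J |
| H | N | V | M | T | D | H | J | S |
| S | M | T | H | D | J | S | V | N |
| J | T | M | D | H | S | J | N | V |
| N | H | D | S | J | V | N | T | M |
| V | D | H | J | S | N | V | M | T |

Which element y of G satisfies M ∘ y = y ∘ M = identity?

First locate the identity: row J matches the header, so J is the identity.
Scan row M for J: M ∘ M = J. Hence M^(-1) = M.

M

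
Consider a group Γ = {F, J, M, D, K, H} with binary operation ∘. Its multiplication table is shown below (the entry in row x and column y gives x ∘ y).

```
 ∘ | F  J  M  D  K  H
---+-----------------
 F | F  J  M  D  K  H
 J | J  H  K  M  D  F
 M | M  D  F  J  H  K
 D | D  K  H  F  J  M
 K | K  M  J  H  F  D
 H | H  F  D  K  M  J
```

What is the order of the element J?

The identity element is F (its row matches the header).
J^1 = J
J^2 = J ∘ J = H
J^3 = H ∘ J = F
The first power of J equal to the identity is J^3, so ord(J) = 3.

3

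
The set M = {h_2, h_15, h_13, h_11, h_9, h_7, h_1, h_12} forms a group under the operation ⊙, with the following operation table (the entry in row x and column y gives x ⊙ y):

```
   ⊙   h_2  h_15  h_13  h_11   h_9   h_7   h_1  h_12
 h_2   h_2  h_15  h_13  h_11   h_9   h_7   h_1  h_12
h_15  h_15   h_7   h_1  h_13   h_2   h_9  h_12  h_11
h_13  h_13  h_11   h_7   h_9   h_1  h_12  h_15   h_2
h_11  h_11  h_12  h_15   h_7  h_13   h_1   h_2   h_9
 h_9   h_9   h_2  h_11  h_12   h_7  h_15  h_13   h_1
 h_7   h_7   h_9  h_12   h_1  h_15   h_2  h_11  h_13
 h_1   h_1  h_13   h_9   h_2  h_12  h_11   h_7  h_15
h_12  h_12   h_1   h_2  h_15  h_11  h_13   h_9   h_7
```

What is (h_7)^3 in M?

h_7

h_7^1 = h_7
h_7^2 = h_7 ⊙ h_7 = h_2
h_7^3 = h_2 ⊙ h_7 = h_7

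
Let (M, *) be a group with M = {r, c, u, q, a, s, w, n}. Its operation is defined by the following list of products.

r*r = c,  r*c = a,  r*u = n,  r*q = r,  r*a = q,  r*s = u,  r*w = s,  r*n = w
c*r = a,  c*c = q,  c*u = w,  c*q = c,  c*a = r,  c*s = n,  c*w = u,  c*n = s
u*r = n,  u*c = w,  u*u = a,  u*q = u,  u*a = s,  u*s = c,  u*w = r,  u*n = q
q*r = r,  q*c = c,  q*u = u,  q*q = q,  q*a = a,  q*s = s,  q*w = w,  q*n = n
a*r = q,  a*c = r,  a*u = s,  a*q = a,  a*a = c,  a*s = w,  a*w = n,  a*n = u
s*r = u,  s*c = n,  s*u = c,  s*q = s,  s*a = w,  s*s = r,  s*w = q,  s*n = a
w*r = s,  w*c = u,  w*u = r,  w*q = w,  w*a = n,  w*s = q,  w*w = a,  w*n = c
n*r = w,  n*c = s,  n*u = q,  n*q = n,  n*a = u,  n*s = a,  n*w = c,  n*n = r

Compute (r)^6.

r^1 = r
r^2 = r*r = c
r^3 = c*r = a
r^4 = a*r = q
r^5 = q*r = r
r^6 = r*r = c

c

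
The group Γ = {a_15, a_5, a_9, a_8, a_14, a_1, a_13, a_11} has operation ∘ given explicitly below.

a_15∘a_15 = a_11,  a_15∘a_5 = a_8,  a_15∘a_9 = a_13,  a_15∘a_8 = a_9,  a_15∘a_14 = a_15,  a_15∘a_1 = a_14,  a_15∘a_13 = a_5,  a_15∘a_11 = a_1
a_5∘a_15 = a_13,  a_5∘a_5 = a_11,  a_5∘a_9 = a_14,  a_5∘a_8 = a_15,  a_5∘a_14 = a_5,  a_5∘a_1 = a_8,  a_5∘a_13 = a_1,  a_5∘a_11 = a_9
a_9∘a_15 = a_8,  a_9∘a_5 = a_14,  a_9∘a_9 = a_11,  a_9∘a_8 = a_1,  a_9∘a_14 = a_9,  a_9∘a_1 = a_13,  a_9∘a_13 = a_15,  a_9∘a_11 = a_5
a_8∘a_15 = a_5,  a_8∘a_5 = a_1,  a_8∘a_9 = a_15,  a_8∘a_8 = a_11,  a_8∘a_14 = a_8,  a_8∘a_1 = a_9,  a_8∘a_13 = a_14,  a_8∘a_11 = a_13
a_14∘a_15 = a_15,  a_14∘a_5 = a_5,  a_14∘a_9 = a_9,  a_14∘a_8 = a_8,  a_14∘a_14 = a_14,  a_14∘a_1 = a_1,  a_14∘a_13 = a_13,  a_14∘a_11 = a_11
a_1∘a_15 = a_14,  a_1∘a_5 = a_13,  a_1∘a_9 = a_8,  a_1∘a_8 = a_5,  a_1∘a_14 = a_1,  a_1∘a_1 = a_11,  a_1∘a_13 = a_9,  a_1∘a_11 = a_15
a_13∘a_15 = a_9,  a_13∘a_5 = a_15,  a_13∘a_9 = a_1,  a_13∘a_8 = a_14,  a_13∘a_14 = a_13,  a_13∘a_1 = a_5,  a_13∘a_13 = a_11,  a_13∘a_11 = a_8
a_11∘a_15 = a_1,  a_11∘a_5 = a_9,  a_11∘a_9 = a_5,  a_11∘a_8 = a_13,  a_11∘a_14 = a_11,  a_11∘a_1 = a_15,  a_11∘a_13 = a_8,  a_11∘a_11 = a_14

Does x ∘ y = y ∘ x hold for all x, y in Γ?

No

a_5 ∘ a_15 = a_13 but a_15 ∘ a_5 = a_8.
Since a_5 and a_15 do not commute, Γ is not abelian.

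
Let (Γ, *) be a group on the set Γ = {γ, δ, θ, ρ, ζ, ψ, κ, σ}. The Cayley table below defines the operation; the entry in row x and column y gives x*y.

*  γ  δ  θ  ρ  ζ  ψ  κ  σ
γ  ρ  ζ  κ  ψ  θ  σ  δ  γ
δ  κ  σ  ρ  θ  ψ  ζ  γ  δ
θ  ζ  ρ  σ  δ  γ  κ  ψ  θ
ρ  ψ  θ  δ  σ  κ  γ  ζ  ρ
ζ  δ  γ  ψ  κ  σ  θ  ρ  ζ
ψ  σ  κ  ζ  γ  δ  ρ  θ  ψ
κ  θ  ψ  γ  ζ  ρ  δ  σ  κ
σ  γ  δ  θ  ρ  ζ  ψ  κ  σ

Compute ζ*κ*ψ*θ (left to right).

κ

ζ*κ = ρ
ρ*ψ = γ
γ*θ = κ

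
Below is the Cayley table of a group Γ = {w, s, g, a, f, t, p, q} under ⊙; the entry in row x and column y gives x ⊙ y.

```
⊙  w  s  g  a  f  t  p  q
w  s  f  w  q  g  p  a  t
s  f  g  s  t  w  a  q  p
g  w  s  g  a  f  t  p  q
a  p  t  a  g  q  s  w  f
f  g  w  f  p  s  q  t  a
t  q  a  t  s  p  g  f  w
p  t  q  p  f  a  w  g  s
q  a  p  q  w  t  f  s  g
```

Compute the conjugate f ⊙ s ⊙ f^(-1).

The identity is g. In row f, the entry g sits in column w, so f^(-1) = w.
f ⊙ s = w
w ⊙ w = s

s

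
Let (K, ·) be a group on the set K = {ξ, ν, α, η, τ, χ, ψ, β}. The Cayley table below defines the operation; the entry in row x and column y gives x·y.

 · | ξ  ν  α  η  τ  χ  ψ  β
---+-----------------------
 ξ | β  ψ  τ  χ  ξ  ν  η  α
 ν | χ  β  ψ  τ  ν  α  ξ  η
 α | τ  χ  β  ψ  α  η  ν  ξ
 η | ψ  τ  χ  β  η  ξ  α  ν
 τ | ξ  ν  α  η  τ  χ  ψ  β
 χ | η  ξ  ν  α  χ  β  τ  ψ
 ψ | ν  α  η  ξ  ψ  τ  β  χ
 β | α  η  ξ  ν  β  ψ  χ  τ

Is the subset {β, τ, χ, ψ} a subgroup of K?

{β, τ, χ, ψ} contains the identity τ.
Checking products: every product of two elements of {β, τ, χ, ψ} (read from the table) lies in {β, τ, χ, ψ}, so the set is closed.
In a finite group, a nonempty closed subset is a subgroup. So {β, τ, χ, ψ} ≤ K.

Yes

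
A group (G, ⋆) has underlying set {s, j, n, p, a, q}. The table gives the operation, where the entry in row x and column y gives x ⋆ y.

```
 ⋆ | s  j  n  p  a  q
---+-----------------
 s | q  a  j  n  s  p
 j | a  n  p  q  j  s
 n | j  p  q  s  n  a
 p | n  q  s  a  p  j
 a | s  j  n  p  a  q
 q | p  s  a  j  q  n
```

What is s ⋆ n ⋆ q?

s ⋆ n = j
j ⋆ q = s

s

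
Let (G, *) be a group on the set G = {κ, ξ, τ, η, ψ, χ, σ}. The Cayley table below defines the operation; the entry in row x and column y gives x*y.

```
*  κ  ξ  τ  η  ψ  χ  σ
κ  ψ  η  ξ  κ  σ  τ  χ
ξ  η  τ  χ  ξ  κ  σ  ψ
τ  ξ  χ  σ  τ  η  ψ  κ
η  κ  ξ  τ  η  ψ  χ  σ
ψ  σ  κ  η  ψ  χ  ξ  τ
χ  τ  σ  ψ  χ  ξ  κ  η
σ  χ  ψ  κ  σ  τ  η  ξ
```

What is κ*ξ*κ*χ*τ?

κ*ξ = η
η*κ = κ
κ*χ = τ
τ*τ = σ

σ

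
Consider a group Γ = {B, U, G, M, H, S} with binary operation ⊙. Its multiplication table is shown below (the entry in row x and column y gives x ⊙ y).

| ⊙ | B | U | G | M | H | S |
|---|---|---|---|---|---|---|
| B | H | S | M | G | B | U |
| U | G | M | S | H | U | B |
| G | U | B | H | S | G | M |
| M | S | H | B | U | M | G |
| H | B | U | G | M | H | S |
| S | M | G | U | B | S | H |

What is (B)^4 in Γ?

B^1 = B
B^2 = B ⊙ B = H
B^3 = H ⊙ B = B
B^4 = B ⊙ B = H

H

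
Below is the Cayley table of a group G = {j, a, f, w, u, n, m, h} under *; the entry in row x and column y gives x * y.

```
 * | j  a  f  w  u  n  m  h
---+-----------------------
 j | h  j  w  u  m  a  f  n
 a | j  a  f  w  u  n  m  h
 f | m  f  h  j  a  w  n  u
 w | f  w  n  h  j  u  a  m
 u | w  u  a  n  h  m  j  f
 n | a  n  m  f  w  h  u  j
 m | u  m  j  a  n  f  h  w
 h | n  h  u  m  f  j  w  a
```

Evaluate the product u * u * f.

u

u * u = h
h * f = u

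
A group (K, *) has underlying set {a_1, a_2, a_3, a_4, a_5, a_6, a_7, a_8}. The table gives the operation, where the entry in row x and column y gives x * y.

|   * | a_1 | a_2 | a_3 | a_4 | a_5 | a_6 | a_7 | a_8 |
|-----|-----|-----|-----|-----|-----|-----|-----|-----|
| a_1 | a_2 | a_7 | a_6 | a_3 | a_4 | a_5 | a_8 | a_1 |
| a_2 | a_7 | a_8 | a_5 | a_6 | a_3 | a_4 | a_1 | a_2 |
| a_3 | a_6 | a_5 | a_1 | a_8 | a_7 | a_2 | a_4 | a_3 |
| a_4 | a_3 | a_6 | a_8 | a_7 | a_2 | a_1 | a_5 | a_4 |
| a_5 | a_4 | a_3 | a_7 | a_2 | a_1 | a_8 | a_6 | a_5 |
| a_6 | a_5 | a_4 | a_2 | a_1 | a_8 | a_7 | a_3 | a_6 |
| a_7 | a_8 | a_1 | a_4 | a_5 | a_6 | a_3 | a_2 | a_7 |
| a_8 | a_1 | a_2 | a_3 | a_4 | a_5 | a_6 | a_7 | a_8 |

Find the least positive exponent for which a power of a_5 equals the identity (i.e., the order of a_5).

The identity element is a_8 (its row matches the header).
a_5^1 = a_5
a_5^2 = a_5 * a_5 = a_1
a_5^3 = a_1 * a_5 = a_4
a_5^4 = a_4 * a_5 = a_2
a_5^5 = a_2 * a_5 = a_3
a_5^6 = a_3 * a_5 = a_7
a_5^7 = a_7 * a_5 = a_6
a_5^8 = a_6 * a_5 = a_8
The first power of a_5 equal to the identity is a_5^8, so ord(a_5) = 8.
(Structurally, K here is isomorphic to the cyclic group Z_8.)

8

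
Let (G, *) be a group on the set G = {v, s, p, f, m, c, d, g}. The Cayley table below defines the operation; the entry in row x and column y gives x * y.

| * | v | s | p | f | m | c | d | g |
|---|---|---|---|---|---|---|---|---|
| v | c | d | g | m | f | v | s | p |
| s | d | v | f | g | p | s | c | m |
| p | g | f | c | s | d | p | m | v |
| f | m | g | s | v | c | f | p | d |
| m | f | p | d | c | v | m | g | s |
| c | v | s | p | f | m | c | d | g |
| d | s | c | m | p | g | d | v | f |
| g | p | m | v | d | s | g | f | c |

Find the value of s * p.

f

Read row s, column p: s * p = f.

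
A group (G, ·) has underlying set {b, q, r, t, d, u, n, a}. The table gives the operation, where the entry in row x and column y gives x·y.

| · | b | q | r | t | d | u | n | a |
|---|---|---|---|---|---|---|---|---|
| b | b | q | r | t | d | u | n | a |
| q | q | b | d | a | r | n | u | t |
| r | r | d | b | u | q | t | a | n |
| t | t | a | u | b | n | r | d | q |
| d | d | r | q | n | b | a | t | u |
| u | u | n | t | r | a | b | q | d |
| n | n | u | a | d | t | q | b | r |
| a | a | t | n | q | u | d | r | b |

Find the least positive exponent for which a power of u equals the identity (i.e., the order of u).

The identity element is b (its row matches the header).
u^1 = u
u^2 = u·u = b
The first power of u equal to the identity is u^2, so ord(u) = 2.

2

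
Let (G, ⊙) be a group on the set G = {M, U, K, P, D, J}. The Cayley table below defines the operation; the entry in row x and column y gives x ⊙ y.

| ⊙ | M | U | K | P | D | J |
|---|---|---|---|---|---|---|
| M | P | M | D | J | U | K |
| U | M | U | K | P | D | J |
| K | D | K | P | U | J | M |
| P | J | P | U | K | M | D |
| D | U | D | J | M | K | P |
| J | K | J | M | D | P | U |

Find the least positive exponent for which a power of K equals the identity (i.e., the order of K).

The identity element is U (its row matches the header).
K^1 = K
K^2 = K ⊙ K = P
K^3 = P ⊙ K = U
The first power of K equal to the identity is K^3, so ord(K) = 3.

3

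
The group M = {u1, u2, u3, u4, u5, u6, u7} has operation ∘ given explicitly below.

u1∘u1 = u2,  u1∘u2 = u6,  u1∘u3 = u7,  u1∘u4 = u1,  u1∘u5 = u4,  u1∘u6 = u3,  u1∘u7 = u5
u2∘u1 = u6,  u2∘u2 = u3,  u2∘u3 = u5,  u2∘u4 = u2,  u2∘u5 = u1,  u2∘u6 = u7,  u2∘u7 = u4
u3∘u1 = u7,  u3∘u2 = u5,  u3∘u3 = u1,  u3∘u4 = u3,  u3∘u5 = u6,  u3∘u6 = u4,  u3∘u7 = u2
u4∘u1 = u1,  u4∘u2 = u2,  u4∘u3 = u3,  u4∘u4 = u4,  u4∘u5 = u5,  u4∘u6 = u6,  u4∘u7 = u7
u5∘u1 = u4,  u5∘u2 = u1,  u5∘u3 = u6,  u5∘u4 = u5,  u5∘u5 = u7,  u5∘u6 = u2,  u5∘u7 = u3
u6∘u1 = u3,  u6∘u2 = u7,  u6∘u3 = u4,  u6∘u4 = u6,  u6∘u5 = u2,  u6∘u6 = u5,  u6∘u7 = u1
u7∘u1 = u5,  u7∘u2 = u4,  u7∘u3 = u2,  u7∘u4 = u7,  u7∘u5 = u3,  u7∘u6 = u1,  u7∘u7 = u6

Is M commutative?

Check whether the table is symmetric across its main diagonal.
Every entry (row x, col y) equals the entry (row y, col x), so M is abelian.

Yes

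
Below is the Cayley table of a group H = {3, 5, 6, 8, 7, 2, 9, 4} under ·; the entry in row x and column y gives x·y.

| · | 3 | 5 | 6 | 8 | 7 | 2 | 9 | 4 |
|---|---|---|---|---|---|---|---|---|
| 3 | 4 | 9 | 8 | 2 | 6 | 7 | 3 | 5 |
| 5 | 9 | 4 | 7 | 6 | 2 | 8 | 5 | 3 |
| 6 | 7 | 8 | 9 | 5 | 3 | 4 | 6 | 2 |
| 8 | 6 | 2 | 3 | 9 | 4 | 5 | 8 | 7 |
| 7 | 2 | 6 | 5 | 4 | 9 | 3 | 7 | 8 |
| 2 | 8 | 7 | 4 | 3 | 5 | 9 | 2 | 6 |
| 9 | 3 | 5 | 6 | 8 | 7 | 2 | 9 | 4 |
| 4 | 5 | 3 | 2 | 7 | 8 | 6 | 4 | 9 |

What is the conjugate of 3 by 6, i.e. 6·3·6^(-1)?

The identity is 9. In row 6, the entry 9 sits in column 6, so 6^(-1) = 6.
6·3 = 7
7·6 = 5

5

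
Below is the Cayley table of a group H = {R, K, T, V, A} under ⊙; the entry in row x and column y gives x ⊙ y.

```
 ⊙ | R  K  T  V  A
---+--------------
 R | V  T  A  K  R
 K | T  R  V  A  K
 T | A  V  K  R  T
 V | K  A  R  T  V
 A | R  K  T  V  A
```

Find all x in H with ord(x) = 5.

Identity is A. Compute the order of each non-identity element by repeated multiplication:
  R: R → V → K → T → A  (order 5)
  K: K → R → T → V → A  (order 5)
  T: T → K → V → R → A  (order 5)
  V: V → T → R → K → A  (order 5)
Elements of order 5: {K, R, T, V}.

{K, R, T, V}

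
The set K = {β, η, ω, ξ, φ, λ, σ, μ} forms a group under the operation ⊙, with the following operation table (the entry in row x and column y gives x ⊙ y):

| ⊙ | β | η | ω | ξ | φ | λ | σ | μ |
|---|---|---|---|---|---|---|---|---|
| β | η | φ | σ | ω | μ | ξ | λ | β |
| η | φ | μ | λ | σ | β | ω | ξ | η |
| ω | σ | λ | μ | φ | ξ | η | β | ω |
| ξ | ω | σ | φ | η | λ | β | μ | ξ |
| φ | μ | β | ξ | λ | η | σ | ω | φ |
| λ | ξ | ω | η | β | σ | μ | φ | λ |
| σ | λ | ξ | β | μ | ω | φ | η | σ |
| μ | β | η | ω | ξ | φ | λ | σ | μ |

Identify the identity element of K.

μ

The identity e satisfies e ⊙ x = x for all x, so its row in the table reproduces the column headers.
Row μ reads: β, η, ω, ξ, φ, λ, σ, μ — exactly the header order. So μ is the identity.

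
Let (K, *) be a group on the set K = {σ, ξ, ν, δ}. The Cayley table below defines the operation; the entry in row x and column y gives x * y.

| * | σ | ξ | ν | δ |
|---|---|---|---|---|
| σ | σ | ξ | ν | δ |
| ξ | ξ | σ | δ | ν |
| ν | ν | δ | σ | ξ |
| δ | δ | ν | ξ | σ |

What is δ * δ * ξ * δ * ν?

δ * δ = σ
σ * ξ = ξ
ξ * δ = ν
ν * ν = σ

σ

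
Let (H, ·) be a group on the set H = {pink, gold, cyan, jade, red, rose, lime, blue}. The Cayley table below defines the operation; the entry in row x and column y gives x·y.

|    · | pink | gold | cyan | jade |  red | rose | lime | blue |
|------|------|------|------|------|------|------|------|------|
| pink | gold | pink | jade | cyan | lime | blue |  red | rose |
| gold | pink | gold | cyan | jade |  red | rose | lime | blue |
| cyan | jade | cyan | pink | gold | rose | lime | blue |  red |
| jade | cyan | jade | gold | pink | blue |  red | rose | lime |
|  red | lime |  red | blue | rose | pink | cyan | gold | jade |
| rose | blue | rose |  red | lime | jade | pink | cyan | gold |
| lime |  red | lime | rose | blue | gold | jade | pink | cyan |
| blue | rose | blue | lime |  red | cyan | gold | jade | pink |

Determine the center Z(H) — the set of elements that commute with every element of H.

{gold, pink}

An element z is central iff its row equals its column in the table.
For cyan: cyan·red = rose ≠ blue = red·cyan, so cyan ∉ Z.
Checking each element this way leaves Z(H) = {gold, pink}.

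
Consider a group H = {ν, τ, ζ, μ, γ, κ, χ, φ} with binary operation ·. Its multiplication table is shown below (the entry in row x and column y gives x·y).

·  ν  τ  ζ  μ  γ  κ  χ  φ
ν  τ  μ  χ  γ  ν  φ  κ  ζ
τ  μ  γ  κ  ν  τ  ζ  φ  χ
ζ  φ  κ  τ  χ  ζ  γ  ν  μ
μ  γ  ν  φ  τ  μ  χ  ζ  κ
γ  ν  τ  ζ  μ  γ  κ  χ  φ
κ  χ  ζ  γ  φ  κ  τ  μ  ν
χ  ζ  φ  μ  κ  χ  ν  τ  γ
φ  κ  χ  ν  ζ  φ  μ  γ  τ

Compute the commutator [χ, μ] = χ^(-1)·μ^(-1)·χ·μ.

τ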